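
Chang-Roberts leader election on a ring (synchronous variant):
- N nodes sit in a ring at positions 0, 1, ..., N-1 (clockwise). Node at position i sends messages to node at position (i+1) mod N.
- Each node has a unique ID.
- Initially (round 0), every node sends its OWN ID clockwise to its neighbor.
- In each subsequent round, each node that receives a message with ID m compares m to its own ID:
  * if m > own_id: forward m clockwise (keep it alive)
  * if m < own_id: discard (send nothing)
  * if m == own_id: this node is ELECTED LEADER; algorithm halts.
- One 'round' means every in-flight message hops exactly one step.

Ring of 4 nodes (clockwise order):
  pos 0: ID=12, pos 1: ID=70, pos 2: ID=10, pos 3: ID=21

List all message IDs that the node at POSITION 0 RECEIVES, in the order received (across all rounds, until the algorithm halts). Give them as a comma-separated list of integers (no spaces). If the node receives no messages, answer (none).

Round 1: pos1(id70) recv 12: drop; pos2(id10) recv 70: fwd; pos3(id21) recv 10: drop; pos0(id12) recv 21: fwd
Round 2: pos3(id21) recv 70: fwd; pos1(id70) recv 21: drop
Round 3: pos0(id12) recv 70: fwd
Round 4: pos1(id70) recv 70: ELECTED

Answer: 21,70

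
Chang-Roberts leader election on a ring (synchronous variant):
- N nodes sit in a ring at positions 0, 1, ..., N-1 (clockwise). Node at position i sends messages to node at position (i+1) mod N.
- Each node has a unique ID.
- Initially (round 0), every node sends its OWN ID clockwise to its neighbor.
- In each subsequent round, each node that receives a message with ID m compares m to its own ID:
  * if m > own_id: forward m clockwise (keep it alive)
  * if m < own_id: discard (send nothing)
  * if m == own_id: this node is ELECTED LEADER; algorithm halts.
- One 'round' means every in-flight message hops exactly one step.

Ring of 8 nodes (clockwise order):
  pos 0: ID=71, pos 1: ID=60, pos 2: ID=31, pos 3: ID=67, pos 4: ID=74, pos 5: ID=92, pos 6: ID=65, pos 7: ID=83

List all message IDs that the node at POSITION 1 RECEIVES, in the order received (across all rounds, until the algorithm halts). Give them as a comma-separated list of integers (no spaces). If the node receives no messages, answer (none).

Answer: 71,83,92

Derivation:
Round 1: pos1(id60) recv 71: fwd; pos2(id31) recv 60: fwd; pos3(id67) recv 31: drop; pos4(id74) recv 67: drop; pos5(id92) recv 74: drop; pos6(id65) recv 92: fwd; pos7(id83) recv 65: drop; pos0(id71) recv 83: fwd
Round 2: pos2(id31) recv 71: fwd; pos3(id67) recv 60: drop; pos7(id83) recv 92: fwd; pos1(id60) recv 83: fwd
Round 3: pos3(id67) recv 71: fwd; pos0(id71) recv 92: fwd; pos2(id31) recv 83: fwd
Round 4: pos4(id74) recv 71: drop; pos1(id60) recv 92: fwd; pos3(id67) recv 83: fwd
Round 5: pos2(id31) recv 92: fwd; pos4(id74) recv 83: fwd
Round 6: pos3(id67) recv 92: fwd; pos5(id92) recv 83: drop
Round 7: pos4(id74) recv 92: fwd
Round 8: pos5(id92) recv 92: ELECTED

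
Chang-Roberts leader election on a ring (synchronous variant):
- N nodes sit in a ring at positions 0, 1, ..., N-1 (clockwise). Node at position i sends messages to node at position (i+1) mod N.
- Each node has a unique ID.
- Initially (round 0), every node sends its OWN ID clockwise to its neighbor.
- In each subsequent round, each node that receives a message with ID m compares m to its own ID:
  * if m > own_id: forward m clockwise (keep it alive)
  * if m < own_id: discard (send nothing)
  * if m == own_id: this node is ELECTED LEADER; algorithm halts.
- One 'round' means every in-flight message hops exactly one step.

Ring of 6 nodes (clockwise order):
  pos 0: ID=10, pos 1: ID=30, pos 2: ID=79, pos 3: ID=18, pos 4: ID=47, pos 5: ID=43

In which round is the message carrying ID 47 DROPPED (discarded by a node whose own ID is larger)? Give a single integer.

Round 1: pos1(id30) recv 10: drop; pos2(id79) recv 30: drop; pos3(id18) recv 79: fwd; pos4(id47) recv 18: drop; pos5(id43) recv 47: fwd; pos0(id10) recv 43: fwd
Round 2: pos4(id47) recv 79: fwd; pos0(id10) recv 47: fwd; pos1(id30) recv 43: fwd
Round 3: pos5(id43) recv 79: fwd; pos1(id30) recv 47: fwd; pos2(id79) recv 43: drop
Round 4: pos0(id10) recv 79: fwd; pos2(id79) recv 47: drop
Round 5: pos1(id30) recv 79: fwd
Round 6: pos2(id79) recv 79: ELECTED
Message ID 47 originates at pos 4; dropped at pos 2 in round 4

Answer: 4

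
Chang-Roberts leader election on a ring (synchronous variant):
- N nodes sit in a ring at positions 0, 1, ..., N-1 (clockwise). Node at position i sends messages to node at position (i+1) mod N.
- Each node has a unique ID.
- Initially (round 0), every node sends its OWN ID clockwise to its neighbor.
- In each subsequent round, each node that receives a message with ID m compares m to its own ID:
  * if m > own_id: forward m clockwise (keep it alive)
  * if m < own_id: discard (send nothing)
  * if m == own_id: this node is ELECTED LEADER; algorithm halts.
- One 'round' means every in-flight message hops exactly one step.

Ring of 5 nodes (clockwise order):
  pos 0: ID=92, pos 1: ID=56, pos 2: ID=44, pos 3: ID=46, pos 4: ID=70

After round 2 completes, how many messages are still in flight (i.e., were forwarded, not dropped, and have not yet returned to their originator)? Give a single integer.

Answer: 2

Derivation:
Round 1: pos1(id56) recv 92: fwd; pos2(id44) recv 56: fwd; pos3(id46) recv 44: drop; pos4(id70) recv 46: drop; pos0(id92) recv 70: drop
Round 2: pos2(id44) recv 92: fwd; pos3(id46) recv 56: fwd
After round 2: 2 messages still in flight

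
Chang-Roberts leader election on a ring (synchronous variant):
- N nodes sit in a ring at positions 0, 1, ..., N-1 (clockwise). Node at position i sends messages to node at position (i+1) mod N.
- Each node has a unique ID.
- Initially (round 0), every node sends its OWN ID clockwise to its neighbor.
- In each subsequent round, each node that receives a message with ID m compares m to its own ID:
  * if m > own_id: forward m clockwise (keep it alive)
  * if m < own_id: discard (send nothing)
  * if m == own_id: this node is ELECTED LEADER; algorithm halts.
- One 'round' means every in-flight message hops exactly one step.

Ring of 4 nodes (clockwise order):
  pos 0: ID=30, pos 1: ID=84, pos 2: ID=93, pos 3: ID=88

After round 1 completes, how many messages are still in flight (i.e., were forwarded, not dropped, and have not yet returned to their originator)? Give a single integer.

Round 1: pos1(id84) recv 30: drop; pos2(id93) recv 84: drop; pos3(id88) recv 93: fwd; pos0(id30) recv 88: fwd
After round 1: 2 messages still in flight

Answer: 2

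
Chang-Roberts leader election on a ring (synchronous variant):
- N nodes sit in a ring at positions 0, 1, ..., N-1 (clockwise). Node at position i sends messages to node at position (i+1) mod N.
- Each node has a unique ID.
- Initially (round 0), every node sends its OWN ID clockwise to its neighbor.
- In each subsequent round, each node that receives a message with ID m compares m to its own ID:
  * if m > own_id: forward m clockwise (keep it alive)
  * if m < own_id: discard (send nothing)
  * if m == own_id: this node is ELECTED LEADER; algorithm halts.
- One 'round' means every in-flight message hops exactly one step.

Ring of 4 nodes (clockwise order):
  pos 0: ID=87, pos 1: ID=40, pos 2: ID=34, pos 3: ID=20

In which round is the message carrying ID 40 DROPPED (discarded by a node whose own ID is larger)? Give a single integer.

Answer: 3

Derivation:
Round 1: pos1(id40) recv 87: fwd; pos2(id34) recv 40: fwd; pos3(id20) recv 34: fwd; pos0(id87) recv 20: drop
Round 2: pos2(id34) recv 87: fwd; pos3(id20) recv 40: fwd; pos0(id87) recv 34: drop
Round 3: pos3(id20) recv 87: fwd; pos0(id87) recv 40: drop
Round 4: pos0(id87) recv 87: ELECTED
Message ID 40 originates at pos 1; dropped at pos 0 in round 3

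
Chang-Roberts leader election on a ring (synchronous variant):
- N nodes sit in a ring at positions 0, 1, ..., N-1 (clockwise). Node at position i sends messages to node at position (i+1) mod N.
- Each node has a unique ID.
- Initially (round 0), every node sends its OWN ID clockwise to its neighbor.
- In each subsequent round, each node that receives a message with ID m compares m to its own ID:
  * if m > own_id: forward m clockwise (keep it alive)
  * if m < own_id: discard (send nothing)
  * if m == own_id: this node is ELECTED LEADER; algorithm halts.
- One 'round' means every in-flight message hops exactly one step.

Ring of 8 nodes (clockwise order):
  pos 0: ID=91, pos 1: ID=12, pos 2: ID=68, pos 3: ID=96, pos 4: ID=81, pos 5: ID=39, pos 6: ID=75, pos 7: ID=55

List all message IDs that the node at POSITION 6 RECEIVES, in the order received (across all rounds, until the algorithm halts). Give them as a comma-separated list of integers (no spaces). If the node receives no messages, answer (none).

Answer: 39,81,96

Derivation:
Round 1: pos1(id12) recv 91: fwd; pos2(id68) recv 12: drop; pos3(id96) recv 68: drop; pos4(id81) recv 96: fwd; pos5(id39) recv 81: fwd; pos6(id75) recv 39: drop; pos7(id55) recv 75: fwd; pos0(id91) recv 55: drop
Round 2: pos2(id68) recv 91: fwd; pos5(id39) recv 96: fwd; pos6(id75) recv 81: fwd; pos0(id91) recv 75: drop
Round 3: pos3(id96) recv 91: drop; pos6(id75) recv 96: fwd; pos7(id55) recv 81: fwd
Round 4: pos7(id55) recv 96: fwd; pos0(id91) recv 81: drop
Round 5: pos0(id91) recv 96: fwd
Round 6: pos1(id12) recv 96: fwd
Round 7: pos2(id68) recv 96: fwd
Round 8: pos3(id96) recv 96: ELECTED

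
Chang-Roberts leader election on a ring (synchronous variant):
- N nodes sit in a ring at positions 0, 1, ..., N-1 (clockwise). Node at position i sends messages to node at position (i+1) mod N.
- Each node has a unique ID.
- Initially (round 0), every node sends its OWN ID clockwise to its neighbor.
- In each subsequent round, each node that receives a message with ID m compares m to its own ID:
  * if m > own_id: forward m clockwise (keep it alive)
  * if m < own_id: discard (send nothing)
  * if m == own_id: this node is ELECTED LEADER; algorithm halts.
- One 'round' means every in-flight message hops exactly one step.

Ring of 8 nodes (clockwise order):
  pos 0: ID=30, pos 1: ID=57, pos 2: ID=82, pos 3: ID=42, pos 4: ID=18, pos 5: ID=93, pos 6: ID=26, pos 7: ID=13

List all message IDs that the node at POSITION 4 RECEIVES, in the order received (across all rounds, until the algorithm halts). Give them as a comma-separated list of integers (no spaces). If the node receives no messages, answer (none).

Round 1: pos1(id57) recv 30: drop; pos2(id82) recv 57: drop; pos3(id42) recv 82: fwd; pos4(id18) recv 42: fwd; pos5(id93) recv 18: drop; pos6(id26) recv 93: fwd; pos7(id13) recv 26: fwd; pos0(id30) recv 13: drop
Round 2: pos4(id18) recv 82: fwd; pos5(id93) recv 42: drop; pos7(id13) recv 93: fwd; pos0(id30) recv 26: drop
Round 3: pos5(id93) recv 82: drop; pos0(id30) recv 93: fwd
Round 4: pos1(id57) recv 93: fwd
Round 5: pos2(id82) recv 93: fwd
Round 6: pos3(id42) recv 93: fwd
Round 7: pos4(id18) recv 93: fwd
Round 8: pos5(id93) recv 93: ELECTED

Answer: 42,82,93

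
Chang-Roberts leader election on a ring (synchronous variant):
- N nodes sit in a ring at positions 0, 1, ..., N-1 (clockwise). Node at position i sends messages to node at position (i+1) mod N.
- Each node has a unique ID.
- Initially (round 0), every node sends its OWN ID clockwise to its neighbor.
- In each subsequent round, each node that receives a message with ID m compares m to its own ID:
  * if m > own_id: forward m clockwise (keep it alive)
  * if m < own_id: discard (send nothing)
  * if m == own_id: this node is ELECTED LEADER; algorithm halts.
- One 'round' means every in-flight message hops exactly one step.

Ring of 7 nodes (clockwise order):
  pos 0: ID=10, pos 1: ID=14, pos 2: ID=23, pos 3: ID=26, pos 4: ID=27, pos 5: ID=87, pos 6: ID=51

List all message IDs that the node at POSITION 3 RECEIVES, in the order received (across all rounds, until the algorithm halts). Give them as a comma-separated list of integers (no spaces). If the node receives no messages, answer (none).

Answer: 23,51,87

Derivation:
Round 1: pos1(id14) recv 10: drop; pos2(id23) recv 14: drop; pos3(id26) recv 23: drop; pos4(id27) recv 26: drop; pos5(id87) recv 27: drop; pos6(id51) recv 87: fwd; pos0(id10) recv 51: fwd
Round 2: pos0(id10) recv 87: fwd; pos1(id14) recv 51: fwd
Round 3: pos1(id14) recv 87: fwd; pos2(id23) recv 51: fwd
Round 4: pos2(id23) recv 87: fwd; pos3(id26) recv 51: fwd
Round 5: pos3(id26) recv 87: fwd; pos4(id27) recv 51: fwd
Round 6: pos4(id27) recv 87: fwd; pos5(id87) recv 51: drop
Round 7: pos5(id87) recv 87: ELECTED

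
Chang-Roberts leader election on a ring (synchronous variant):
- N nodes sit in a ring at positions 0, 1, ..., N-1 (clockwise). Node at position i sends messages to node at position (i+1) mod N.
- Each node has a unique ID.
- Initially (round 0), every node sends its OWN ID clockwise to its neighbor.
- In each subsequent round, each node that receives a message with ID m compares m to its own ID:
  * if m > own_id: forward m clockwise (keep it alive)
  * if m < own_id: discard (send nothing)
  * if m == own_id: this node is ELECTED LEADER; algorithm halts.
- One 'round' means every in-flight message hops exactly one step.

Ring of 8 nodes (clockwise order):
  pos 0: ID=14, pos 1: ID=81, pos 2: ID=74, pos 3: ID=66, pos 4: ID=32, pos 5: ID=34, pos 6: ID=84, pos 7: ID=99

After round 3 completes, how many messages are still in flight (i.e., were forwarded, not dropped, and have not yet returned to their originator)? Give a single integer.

Answer: 3

Derivation:
Round 1: pos1(id81) recv 14: drop; pos2(id74) recv 81: fwd; pos3(id66) recv 74: fwd; pos4(id32) recv 66: fwd; pos5(id34) recv 32: drop; pos6(id84) recv 34: drop; pos7(id99) recv 84: drop; pos0(id14) recv 99: fwd
Round 2: pos3(id66) recv 81: fwd; pos4(id32) recv 74: fwd; pos5(id34) recv 66: fwd; pos1(id81) recv 99: fwd
Round 3: pos4(id32) recv 81: fwd; pos5(id34) recv 74: fwd; pos6(id84) recv 66: drop; pos2(id74) recv 99: fwd
After round 3: 3 messages still in flight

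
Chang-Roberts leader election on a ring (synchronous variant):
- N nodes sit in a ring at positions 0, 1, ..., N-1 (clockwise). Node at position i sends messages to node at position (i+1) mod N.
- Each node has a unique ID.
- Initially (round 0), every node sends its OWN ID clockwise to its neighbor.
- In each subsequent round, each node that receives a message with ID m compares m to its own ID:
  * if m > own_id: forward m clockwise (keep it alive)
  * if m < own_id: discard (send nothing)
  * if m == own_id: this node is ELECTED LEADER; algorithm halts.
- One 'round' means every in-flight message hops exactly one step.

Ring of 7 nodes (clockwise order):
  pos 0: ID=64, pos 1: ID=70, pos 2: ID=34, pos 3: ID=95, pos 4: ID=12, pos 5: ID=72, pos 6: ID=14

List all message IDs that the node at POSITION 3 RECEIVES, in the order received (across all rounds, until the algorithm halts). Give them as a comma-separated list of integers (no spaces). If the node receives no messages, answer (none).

Answer: 34,70,72,95

Derivation:
Round 1: pos1(id70) recv 64: drop; pos2(id34) recv 70: fwd; pos3(id95) recv 34: drop; pos4(id12) recv 95: fwd; pos5(id72) recv 12: drop; pos6(id14) recv 72: fwd; pos0(id64) recv 14: drop
Round 2: pos3(id95) recv 70: drop; pos5(id72) recv 95: fwd; pos0(id64) recv 72: fwd
Round 3: pos6(id14) recv 95: fwd; pos1(id70) recv 72: fwd
Round 4: pos0(id64) recv 95: fwd; pos2(id34) recv 72: fwd
Round 5: pos1(id70) recv 95: fwd; pos3(id95) recv 72: drop
Round 6: pos2(id34) recv 95: fwd
Round 7: pos3(id95) recv 95: ELECTED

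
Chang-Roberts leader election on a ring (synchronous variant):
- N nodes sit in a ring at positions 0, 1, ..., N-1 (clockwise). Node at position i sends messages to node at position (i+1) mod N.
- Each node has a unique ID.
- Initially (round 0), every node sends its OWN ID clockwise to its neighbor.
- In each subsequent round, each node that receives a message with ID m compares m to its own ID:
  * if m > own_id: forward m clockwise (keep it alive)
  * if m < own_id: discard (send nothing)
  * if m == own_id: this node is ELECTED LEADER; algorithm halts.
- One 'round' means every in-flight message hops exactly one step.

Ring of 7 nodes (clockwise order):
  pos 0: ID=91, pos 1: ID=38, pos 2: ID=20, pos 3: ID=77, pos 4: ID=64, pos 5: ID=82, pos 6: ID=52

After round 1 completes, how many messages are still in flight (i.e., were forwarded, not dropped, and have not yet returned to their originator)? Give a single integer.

Answer: 4

Derivation:
Round 1: pos1(id38) recv 91: fwd; pos2(id20) recv 38: fwd; pos3(id77) recv 20: drop; pos4(id64) recv 77: fwd; pos5(id82) recv 64: drop; pos6(id52) recv 82: fwd; pos0(id91) recv 52: drop
After round 1: 4 messages still in flight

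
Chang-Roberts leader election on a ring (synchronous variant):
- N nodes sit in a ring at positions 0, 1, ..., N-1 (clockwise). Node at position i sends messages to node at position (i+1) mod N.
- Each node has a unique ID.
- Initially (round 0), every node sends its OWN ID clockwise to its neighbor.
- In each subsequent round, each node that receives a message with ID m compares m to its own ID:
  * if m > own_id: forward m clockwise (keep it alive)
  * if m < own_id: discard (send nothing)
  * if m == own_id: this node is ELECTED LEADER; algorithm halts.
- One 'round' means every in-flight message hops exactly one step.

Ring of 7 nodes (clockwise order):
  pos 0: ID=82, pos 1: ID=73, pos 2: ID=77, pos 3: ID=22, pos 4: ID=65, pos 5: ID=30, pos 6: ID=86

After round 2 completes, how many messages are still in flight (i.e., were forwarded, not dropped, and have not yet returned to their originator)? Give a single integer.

Round 1: pos1(id73) recv 82: fwd; pos2(id77) recv 73: drop; pos3(id22) recv 77: fwd; pos4(id65) recv 22: drop; pos5(id30) recv 65: fwd; pos6(id86) recv 30: drop; pos0(id82) recv 86: fwd
Round 2: pos2(id77) recv 82: fwd; pos4(id65) recv 77: fwd; pos6(id86) recv 65: drop; pos1(id73) recv 86: fwd
After round 2: 3 messages still in flight

Answer: 3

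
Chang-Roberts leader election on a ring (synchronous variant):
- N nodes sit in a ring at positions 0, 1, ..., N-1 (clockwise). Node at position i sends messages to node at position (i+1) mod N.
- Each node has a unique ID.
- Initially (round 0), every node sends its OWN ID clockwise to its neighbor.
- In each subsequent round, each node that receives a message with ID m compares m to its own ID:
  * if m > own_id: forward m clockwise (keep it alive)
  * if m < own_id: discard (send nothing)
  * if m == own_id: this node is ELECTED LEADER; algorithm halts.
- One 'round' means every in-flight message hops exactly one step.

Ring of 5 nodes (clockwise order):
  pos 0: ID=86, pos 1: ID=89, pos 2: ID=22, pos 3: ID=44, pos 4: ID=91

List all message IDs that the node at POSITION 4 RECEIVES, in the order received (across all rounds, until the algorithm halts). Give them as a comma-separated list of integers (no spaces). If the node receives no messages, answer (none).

Round 1: pos1(id89) recv 86: drop; pos2(id22) recv 89: fwd; pos3(id44) recv 22: drop; pos4(id91) recv 44: drop; pos0(id86) recv 91: fwd
Round 2: pos3(id44) recv 89: fwd; pos1(id89) recv 91: fwd
Round 3: pos4(id91) recv 89: drop; pos2(id22) recv 91: fwd
Round 4: pos3(id44) recv 91: fwd
Round 5: pos4(id91) recv 91: ELECTED

Answer: 44,89,91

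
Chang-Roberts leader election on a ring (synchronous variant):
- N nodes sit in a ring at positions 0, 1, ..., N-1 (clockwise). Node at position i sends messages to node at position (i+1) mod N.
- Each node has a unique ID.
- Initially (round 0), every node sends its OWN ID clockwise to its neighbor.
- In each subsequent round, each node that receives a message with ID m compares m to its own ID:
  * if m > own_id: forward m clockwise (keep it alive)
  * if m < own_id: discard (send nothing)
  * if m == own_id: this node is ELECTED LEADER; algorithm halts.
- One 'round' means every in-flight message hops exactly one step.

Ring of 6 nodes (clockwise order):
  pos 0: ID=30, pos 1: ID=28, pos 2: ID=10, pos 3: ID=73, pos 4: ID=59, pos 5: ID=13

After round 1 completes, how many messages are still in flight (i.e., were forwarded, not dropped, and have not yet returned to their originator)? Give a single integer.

Answer: 4

Derivation:
Round 1: pos1(id28) recv 30: fwd; pos2(id10) recv 28: fwd; pos3(id73) recv 10: drop; pos4(id59) recv 73: fwd; pos5(id13) recv 59: fwd; pos0(id30) recv 13: drop
After round 1: 4 messages still in flight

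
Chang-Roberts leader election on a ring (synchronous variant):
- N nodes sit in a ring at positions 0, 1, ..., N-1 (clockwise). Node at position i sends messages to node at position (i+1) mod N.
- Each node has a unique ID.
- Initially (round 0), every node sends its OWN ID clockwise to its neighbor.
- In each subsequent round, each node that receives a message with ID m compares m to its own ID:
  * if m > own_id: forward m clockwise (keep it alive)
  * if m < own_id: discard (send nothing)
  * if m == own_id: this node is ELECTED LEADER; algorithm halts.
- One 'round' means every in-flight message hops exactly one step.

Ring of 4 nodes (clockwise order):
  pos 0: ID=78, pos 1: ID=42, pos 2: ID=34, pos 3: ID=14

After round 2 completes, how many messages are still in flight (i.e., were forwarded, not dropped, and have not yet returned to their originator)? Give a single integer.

Answer: 2

Derivation:
Round 1: pos1(id42) recv 78: fwd; pos2(id34) recv 42: fwd; pos3(id14) recv 34: fwd; pos0(id78) recv 14: drop
Round 2: pos2(id34) recv 78: fwd; pos3(id14) recv 42: fwd; pos0(id78) recv 34: drop
After round 2: 2 messages still in flight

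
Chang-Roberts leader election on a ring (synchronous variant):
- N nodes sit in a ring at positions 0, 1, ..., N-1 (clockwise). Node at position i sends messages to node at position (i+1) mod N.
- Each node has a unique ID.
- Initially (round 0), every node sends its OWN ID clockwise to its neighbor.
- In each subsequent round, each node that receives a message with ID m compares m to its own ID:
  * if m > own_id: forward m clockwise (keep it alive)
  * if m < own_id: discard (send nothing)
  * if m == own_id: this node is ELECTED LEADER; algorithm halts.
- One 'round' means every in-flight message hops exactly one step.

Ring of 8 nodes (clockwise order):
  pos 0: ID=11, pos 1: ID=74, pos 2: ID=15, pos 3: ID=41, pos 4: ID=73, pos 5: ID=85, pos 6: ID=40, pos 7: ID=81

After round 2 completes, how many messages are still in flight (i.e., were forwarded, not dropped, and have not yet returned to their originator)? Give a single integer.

Answer: 3

Derivation:
Round 1: pos1(id74) recv 11: drop; pos2(id15) recv 74: fwd; pos3(id41) recv 15: drop; pos4(id73) recv 41: drop; pos5(id85) recv 73: drop; pos6(id40) recv 85: fwd; pos7(id81) recv 40: drop; pos0(id11) recv 81: fwd
Round 2: pos3(id41) recv 74: fwd; pos7(id81) recv 85: fwd; pos1(id74) recv 81: fwd
After round 2: 3 messages still in flight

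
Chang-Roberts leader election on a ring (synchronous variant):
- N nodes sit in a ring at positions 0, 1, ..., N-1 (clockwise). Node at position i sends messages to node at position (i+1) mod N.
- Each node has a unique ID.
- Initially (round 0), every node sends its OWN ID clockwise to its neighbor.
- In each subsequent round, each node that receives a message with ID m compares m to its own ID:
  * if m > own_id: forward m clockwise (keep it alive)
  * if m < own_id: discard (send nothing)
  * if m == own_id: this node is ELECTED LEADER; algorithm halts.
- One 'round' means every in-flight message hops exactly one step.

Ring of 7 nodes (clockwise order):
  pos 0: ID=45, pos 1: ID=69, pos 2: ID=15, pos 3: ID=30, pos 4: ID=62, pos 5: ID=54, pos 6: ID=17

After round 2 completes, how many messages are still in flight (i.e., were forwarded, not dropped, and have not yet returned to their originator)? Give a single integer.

Round 1: pos1(id69) recv 45: drop; pos2(id15) recv 69: fwd; pos3(id30) recv 15: drop; pos4(id62) recv 30: drop; pos5(id54) recv 62: fwd; pos6(id17) recv 54: fwd; pos0(id45) recv 17: drop
Round 2: pos3(id30) recv 69: fwd; pos6(id17) recv 62: fwd; pos0(id45) recv 54: fwd
After round 2: 3 messages still in flight

Answer: 3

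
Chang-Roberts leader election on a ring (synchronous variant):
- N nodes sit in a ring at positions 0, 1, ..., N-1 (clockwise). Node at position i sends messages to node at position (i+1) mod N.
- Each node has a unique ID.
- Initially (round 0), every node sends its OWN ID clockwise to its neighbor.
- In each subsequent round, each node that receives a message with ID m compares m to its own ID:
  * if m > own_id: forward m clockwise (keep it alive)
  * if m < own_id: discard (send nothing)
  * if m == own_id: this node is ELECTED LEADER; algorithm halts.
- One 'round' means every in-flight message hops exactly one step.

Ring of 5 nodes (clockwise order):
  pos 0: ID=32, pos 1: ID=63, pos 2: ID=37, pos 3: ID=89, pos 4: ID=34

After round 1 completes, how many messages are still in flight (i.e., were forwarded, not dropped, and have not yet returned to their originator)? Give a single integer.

Round 1: pos1(id63) recv 32: drop; pos2(id37) recv 63: fwd; pos3(id89) recv 37: drop; pos4(id34) recv 89: fwd; pos0(id32) recv 34: fwd
After round 1: 3 messages still in flight

Answer: 3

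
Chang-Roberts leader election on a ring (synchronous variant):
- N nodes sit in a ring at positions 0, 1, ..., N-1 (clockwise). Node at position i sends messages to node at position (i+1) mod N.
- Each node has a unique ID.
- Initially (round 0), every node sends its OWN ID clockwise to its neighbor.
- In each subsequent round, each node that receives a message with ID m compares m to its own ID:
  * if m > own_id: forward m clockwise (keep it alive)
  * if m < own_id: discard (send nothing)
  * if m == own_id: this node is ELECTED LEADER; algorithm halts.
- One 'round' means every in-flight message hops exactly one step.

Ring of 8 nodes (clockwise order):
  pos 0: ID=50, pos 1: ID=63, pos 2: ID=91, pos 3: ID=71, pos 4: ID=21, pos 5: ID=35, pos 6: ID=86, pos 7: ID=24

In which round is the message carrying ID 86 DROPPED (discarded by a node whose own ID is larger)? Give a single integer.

Round 1: pos1(id63) recv 50: drop; pos2(id91) recv 63: drop; pos3(id71) recv 91: fwd; pos4(id21) recv 71: fwd; pos5(id35) recv 21: drop; pos6(id86) recv 35: drop; pos7(id24) recv 86: fwd; pos0(id50) recv 24: drop
Round 2: pos4(id21) recv 91: fwd; pos5(id35) recv 71: fwd; pos0(id50) recv 86: fwd
Round 3: pos5(id35) recv 91: fwd; pos6(id86) recv 71: drop; pos1(id63) recv 86: fwd
Round 4: pos6(id86) recv 91: fwd; pos2(id91) recv 86: drop
Round 5: pos7(id24) recv 91: fwd
Round 6: pos0(id50) recv 91: fwd
Round 7: pos1(id63) recv 91: fwd
Round 8: pos2(id91) recv 91: ELECTED
Message ID 86 originates at pos 6; dropped at pos 2 in round 4

Answer: 4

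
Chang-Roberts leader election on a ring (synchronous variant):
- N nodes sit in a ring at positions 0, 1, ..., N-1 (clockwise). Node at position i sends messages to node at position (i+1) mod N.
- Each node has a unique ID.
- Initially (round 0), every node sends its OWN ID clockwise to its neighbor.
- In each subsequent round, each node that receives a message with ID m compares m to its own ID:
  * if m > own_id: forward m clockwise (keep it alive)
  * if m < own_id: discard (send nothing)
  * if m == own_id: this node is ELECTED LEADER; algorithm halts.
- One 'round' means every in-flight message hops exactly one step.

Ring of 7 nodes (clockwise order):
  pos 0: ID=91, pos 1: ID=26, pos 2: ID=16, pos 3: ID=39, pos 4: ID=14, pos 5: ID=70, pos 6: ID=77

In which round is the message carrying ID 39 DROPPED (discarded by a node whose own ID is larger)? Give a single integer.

Round 1: pos1(id26) recv 91: fwd; pos2(id16) recv 26: fwd; pos3(id39) recv 16: drop; pos4(id14) recv 39: fwd; pos5(id70) recv 14: drop; pos6(id77) recv 70: drop; pos0(id91) recv 77: drop
Round 2: pos2(id16) recv 91: fwd; pos3(id39) recv 26: drop; pos5(id70) recv 39: drop
Round 3: pos3(id39) recv 91: fwd
Round 4: pos4(id14) recv 91: fwd
Round 5: pos5(id70) recv 91: fwd
Round 6: pos6(id77) recv 91: fwd
Round 7: pos0(id91) recv 91: ELECTED
Message ID 39 originates at pos 3; dropped at pos 5 in round 2

Answer: 2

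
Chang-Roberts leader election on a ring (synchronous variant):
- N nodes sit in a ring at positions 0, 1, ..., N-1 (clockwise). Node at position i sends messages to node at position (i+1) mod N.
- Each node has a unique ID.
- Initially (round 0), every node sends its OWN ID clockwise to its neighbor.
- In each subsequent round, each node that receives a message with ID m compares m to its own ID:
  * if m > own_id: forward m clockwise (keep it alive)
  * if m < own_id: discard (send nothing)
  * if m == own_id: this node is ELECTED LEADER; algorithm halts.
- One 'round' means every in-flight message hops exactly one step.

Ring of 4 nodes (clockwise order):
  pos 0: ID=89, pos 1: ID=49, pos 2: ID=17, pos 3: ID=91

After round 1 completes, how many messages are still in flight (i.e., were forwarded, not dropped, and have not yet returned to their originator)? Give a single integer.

Round 1: pos1(id49) recv 89: fwd; pos2(id17) recv 49: fwd; pos3(id91) recv 17: drop; pos0(id89) recv 91: fwd
After round 1: 3 messages still in flight

Answer: 3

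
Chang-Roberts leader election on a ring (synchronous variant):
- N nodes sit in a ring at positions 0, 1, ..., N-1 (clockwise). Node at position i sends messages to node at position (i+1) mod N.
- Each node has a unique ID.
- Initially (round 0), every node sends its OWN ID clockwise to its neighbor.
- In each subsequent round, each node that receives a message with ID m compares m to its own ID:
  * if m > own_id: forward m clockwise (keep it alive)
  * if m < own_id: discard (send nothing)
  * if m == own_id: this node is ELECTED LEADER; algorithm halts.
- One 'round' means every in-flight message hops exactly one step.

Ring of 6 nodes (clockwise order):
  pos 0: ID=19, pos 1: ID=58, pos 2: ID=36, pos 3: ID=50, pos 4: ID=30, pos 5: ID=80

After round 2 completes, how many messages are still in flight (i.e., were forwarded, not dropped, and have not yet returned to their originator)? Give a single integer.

Answer: 2

Derivation:
Round 1: pos1(id58) recv 19: drop; pos2(id36) recv 58: fwd; pos3(id50) recv 36: drop; pos4(id30) recv 50: fwd; pos5(id80) recv 30: drop; pos0(id19) recv 80: fwd
Round 2: pos3(id50) recv 58: fwd; pos5(id80) recv 50: drop; pos1(id58) recv 80: fwd
After round 2: 2 messages still in flight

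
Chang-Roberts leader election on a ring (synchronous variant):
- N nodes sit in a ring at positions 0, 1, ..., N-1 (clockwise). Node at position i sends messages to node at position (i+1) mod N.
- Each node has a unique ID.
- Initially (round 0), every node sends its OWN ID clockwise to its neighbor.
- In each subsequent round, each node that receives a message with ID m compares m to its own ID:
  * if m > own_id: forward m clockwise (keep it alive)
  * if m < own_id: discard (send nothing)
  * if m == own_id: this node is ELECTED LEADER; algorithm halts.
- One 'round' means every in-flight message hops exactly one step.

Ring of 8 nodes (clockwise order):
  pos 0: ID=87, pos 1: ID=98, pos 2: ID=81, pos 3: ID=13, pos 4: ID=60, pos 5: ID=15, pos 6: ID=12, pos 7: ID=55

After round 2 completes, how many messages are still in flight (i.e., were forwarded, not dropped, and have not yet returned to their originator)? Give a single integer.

Round 1: pos1(id98) recv 87: drop; pos2(id81) recv 98: fwd; pos3(id13) recv 81: fwd; pos4(id60) recv 13: drop; pos5(id15) recv 60: fwd; pos6(id12) recv 15: fwd; pos7(id55) recv 12: drop; pos0(id87) recv 55: drop
Round 2: pos3(id13) recv 98: fwd; pos4(id60) recv 81: fwd; pos6(id12) recv 60: fwd; pos7(id55) recv 15: drop
After round 2: 3 messages still in flight

Answer: 3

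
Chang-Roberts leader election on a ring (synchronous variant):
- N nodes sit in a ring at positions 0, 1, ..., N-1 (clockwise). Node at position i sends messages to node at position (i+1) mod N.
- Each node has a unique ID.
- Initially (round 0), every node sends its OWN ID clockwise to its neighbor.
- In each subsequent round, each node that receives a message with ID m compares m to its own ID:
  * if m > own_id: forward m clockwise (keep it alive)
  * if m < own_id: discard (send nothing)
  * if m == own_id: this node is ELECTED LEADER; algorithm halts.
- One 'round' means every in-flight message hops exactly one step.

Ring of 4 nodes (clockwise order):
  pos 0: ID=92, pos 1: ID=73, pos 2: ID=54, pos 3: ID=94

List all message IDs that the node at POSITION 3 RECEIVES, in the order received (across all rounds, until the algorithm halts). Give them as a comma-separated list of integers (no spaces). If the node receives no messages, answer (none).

Round 1: pos1(id73) recv 92: fwd; pos2(id54) recv 73: fwd; pos3(id94) recv 54: drop; pos0(id92) recv 94: fwd
Round 2: pos2(id54) recv 92: fwd; pos3(id94) recv 73: drop; pos1(id73) recv 94: fwd
Round 3: pos3(id94) recv 92: drop; pos2(id54) recv 94: fwd
Round 4: pos3(id94) recv 94: ELECTED

Answer: 54,73,92,94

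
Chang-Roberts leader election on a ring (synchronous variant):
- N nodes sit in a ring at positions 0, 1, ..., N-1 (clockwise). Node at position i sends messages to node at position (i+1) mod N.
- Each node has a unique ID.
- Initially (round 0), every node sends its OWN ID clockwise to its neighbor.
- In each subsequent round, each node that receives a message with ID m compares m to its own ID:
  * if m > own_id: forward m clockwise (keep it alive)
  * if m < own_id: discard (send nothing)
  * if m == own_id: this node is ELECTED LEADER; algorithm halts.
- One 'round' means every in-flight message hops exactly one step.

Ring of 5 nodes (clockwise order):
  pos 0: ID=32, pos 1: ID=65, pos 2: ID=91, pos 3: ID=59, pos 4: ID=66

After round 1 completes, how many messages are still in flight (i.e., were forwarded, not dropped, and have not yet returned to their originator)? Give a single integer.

Round 1: pos1(id65) recv 32: drop; pos2(id91) recv 65: drop; pos3(id59) recv 91: fwd; pos4(id66) recv 59: drop; pos0(id32) recv 66: fwd
After round 1: 2 messages still in flight

Answer: 2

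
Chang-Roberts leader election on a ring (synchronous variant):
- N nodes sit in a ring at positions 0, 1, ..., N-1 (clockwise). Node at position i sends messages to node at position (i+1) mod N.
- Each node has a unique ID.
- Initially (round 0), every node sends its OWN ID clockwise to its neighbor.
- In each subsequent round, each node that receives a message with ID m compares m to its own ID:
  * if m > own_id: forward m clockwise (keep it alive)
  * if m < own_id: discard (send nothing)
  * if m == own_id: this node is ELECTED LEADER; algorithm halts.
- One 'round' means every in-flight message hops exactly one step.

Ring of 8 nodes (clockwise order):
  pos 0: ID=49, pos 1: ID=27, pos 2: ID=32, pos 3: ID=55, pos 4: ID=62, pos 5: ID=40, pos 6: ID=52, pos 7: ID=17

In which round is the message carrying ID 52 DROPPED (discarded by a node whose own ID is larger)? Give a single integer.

Answer: 5

Derivation:
Round 1: pos1(id27) recv 49: fwd; pos2(id32) recv 27: drop; pos3(id55) recv 32: drop; pos4(id62) recv 55: drop; pos5(id40) recv 62: fwd; pos6(id52) recv 40: drop; pos7(id17) recv 52: fwd; pos0(id49) recv 17: drop
Round 2: pos2(id32) recv 49: fwd; pos6(id52) recv 62: fwd; pos0(id49) recv 52: fwd
Round 3: pos3(id55) recv 49: drop; pos7(id17) recv 62: fwd; pos1(id27) recv 52: fwd
Round 4: pos0(id49) recv 62: fwd; pos2(id32) recv 52: fwd
Round 5: pos1(id27) recv 62: fwd; pos3(id55) recv 52: drop
Round 6: pos2(id32) recv 62: fwd
Round 7: pos3(id55) recv 62: fwd
Round 8: pos4(id62) recv 62: ELECTED
Message ID 52 originates at pos 6; dropped at pos 3 in round 5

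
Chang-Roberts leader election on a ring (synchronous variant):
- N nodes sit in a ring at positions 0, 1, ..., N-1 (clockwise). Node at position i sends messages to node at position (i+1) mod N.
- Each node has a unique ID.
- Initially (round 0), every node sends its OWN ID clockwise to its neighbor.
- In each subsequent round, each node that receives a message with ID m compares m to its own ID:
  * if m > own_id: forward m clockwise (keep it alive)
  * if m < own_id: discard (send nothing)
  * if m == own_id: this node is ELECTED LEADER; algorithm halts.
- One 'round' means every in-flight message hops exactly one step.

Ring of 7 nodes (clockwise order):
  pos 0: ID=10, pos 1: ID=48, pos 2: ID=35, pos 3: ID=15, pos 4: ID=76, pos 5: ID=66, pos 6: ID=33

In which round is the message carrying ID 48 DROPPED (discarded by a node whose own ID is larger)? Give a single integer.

Answer: 3

Derivation:
Round 1: pos1(id48) recv 10: drop; pos2(id35) recv 48: fwd; pos3(id15) recv 35: fwd; pos4(id76) recv 15: drop; pos5(id66) recv 76: fwd; pos6(id33) recv 66: fwd; pos0(id10) recv 33: fwd
Round 2: pos3(id15) recv 48: fwd; pos4(id76) recv 35: drop; pos6(id33) recv 76: fwd; pos0(id10) recv 66: fwd; pos1(id48) recv 33: drop
Round 3: pos4(id76) recv 48: drop; pos0(id10) recv 76: fwd; pos1(id48) recv 66: fwd
Round 4: pos1(id48) recv 76: fwd; pos2(id35) recv 66: fwd
Round 5: pos2(id35) recv 76: fwd; pos3(id15) recv 66: fwd
Round 6: pos3(id15) recv 76: fwd; pos4(id76) recv 66: drop
Round 7: pos4(id76) recv 76: ELECTED
Message ID 48 originates at pos 1; dropped at pos 4 in round 3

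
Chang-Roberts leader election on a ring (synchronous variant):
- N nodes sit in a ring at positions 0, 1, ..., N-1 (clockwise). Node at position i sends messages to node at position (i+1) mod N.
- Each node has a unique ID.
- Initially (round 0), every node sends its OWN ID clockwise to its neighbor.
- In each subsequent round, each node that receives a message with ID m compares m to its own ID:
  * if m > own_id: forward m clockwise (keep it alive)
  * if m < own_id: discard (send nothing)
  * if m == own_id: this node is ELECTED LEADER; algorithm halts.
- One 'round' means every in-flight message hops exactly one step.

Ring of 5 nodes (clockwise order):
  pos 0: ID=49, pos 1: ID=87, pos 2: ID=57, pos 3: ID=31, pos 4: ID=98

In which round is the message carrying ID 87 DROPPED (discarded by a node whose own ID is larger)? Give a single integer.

Answer: 3

Derivation:
Round 1: pos1(id87) recv 49: drop; pos2(id57) recv 87: fwd; pos3(id31) recv 57: fwd; pos4(id98) recv 31: drop; pos0(id49) recv 98: fwd
Round 2: pos3(id31) recv 87: fwd; pos4(id98) recv 57: drop; pos1(id87) recv 98: fwd
Round 3: pos4(id98) recv 87: drop; pos2(id57) recv 98: fwd
Round 4: pos3(id31) recv 98: fwd
Round 5: pos4(id98) recv 98: ELECTED
Message ID 87 originates at pos 1; dropped at pos 4 in round 3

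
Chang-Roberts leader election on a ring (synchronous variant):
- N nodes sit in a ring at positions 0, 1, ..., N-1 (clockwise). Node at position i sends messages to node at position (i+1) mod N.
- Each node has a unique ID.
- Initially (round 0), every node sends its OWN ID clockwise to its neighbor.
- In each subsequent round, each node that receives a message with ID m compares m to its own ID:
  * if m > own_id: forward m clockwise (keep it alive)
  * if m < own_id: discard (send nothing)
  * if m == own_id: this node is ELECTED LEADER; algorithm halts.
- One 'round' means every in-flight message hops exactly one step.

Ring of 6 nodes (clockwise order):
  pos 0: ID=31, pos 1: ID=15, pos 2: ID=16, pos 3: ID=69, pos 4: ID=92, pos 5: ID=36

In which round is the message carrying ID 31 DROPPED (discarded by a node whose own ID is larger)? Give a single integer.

Answer: 3

Derivation:
Round 1: pos1(id15) recv 31: fwd; pos2(id16) recv 15: drop; pos3(id69) recv 16: drop; pos4(id92) recv 69: drop; pos5(id36) recv 92: fwd; pos0(id31) recv 36: fwd
Round 2: pos2(id16) recv 31: fwd; pos0(id31) recv 92: fwd; pos1(id15) recv 36: fwd
Round 3: pos3(id69) recv 31: drop; pos1(id15) recv 92: fwd; pos2(id16) recv 36: fwd
Round 4: pos2(id16) recv 92: fwd; pos3(id69) recv 36: drop
Round 5: pos3(id69) recv 92: fwd
Round 6: pos4(id92) recv 92: ELECTED
Message ID 31 originates at pos 0; dropped at pos 3 in round 3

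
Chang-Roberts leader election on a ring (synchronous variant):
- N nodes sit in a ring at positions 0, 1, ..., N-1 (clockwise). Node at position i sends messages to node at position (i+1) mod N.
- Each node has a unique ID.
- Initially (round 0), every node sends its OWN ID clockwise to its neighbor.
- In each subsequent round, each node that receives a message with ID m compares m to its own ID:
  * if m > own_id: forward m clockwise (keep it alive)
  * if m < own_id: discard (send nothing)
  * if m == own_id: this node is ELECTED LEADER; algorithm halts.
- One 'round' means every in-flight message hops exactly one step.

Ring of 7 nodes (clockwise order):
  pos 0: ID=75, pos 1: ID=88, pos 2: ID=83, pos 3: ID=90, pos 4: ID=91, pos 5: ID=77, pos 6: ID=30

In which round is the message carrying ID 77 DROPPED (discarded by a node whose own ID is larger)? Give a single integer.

Answer: 3

Derivation:
Round 1: pos1(id88) recv 75: drop; pos2(id83) recv 88: fwd; pos3(id90) recv 83: drop; pos4(id91) recv 90: drop; pos5(id77) recv 91: fwd; pos6(id30) recv 77: fwd; pos0(id75) recv 30: drop
Round 2: pos3(id90) recv 88: drop; pos6(id30) recv 91: fwd; pos0(id75) recv 77: fwd
Round 3: pos0(id75) recv 91: fwd; pos1(id88) recv 77: drop
Round 4: pos1(id88) recv 91: fwd
Round 5: pos2(id83) recv 91: fwd
Round 6: pos3(id90) recv 91: fwd
Round 7: pos4(id91) recv 91: ELECTED
Message ID 77 originates at pos 5; dropped at pos 1 in round 3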